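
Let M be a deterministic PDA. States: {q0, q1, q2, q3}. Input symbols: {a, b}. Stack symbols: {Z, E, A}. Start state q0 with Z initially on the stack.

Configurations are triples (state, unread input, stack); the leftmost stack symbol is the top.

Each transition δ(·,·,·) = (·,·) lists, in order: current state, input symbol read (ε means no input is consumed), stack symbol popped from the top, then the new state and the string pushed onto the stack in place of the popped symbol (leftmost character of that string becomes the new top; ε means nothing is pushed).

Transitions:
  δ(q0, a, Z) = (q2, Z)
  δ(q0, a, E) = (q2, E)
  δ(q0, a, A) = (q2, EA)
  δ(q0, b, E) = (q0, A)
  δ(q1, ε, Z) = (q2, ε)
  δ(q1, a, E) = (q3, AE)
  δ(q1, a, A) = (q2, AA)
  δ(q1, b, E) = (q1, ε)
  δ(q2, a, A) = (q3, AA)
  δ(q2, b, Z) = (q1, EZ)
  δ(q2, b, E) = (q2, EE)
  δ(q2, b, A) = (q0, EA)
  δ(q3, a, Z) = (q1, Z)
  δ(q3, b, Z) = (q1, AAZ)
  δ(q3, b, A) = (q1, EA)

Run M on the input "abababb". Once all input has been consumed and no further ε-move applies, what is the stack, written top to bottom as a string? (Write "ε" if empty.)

AEAEZ

(q0, abababb, Z)
  read a, top Z: go to q2, push Z → (q2, bababb, Z)
  read b, top Z: go to q1, push EZ → (q1, ababb, EZ)
  read a, top E: go to q3, push AE → (q3, babb, AEZ)
  read b, top A: go to q1, push EA → (q1, abb, EAEZ)
  read a, top E: go to q3, push AE → (q3, bb, AEAEZ)
  read b, top A: go to q1, push EA → (q1, b, EAEAEZ)
  read b, top E: go to q1, push ε → (q1, ε, AEAEZ)
All input consumed in state q1 with stack AEAEZ.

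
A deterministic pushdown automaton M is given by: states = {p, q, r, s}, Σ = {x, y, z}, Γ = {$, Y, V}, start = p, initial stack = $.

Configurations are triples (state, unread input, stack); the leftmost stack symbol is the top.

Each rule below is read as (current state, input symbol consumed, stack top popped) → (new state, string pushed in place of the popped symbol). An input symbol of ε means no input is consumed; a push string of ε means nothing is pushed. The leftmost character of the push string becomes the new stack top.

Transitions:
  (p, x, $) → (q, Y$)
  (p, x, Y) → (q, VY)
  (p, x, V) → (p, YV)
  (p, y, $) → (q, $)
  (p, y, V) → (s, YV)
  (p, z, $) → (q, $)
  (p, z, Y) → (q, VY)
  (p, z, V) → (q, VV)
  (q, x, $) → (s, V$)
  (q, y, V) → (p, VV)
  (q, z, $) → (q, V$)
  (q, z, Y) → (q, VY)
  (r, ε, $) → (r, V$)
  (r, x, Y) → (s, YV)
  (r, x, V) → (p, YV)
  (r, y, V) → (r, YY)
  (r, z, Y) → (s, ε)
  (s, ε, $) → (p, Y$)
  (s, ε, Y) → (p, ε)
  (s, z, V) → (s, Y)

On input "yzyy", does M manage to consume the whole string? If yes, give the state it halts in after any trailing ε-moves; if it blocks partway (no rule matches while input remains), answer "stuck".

(p, yzyy, $) ⊢ (q, zyy, $) ⊢ (q, yy, V$) ⊢ (p, y, VV$) ⊢ (s, ε, YVV$) ⊢ (p, ε, VV$)
All input consumed; M is in state p.

p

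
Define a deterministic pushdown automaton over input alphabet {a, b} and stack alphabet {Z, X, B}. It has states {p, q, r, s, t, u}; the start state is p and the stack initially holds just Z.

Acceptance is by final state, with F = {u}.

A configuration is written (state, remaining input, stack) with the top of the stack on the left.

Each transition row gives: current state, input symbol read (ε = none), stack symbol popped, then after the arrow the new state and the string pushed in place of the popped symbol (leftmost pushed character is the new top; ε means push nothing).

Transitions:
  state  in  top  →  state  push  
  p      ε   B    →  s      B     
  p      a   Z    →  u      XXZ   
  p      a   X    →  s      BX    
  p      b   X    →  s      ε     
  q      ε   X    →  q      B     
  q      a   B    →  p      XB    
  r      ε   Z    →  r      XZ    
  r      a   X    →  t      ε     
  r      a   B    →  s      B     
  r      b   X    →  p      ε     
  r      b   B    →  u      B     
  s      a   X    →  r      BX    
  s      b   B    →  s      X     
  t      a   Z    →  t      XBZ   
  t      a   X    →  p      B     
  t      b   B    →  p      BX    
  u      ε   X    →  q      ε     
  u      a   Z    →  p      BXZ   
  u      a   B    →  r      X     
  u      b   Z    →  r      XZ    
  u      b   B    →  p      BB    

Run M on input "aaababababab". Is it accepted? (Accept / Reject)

(p, aaababababab, Z) ⊢ (u, aababababab, XXZ) ⊢ (q, aababababab, XZ) ⊢ (q, aababababab, BZ) ⊢ (p, ababababab, XBZ) ⊢ (s, babababab, BXBZ) ⊢ (s, abababab, XXBZ) ⊢ (r, bababab, BXXBZ) ⊢ (u, ababab, BXXBZ) ⊢ (r, babab, XXXBZ) ⊢ (p, abab, XXBZ) ⊢ (s, bab, BXXBZ) ⊢ (s, ab, XXXBZ) ⊢ (r, b, BXXXBZ) ⊢ (u, ε, BXXXBZ)
All input consumed; state u ∈ F.

Accept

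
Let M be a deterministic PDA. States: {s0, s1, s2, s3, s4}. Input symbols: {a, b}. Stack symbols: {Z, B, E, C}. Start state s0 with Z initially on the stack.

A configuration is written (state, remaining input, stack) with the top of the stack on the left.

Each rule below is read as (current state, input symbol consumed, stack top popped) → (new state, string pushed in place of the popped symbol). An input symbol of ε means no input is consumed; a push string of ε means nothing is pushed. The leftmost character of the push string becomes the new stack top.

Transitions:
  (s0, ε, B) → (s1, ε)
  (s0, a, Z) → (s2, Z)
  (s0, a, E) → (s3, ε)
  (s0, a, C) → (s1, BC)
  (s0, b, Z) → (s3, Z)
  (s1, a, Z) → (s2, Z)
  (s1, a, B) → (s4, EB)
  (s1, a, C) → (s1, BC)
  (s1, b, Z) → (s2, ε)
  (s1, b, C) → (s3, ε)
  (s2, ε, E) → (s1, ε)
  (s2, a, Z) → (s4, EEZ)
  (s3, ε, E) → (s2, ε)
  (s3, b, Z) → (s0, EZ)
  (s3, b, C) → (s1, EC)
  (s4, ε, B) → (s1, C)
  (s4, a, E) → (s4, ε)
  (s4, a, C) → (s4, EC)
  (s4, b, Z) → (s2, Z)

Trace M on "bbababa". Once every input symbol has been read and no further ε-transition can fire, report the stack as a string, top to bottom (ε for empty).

Z

(s0, bbababa, Z)
  read b, top Z: go to s3, push Z → (s3, bababa, Z)
  read b, top Z: go to s0, push EZ → (s0, ababa, EZ)
  read a, top E: go to s3, push ε → (s3, baba, Z)
  read b, top Z: go to s0, push EZ → (s0, aba, EZ)
  read a, top E: go to s3, push ε → (s3, ba, Z)
  read b, top Z: go to s0, push EZ → (s0, a, EZ)
  read a, top E: go to s3, push ε → (s3, ε, Z)
All input consumed in state s3 with stack Z.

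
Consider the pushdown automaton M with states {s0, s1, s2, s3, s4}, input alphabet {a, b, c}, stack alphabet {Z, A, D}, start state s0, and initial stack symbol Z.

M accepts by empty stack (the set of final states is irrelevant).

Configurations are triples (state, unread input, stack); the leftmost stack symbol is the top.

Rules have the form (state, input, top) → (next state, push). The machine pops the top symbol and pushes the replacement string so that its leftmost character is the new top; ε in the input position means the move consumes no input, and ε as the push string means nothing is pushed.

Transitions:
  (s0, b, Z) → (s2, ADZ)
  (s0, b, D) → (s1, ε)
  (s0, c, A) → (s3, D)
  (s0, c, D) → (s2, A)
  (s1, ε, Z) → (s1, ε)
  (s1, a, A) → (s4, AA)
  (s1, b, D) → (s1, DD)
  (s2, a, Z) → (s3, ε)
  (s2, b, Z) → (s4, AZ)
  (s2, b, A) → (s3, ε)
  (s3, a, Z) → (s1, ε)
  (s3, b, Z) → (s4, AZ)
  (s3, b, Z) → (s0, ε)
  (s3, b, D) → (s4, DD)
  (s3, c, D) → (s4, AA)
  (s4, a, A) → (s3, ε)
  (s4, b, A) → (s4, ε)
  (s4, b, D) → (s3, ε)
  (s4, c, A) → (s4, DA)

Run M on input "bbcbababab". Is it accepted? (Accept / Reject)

One accepting computation: (s0, bbcbababab, Z) ⊢ (s2, bcbababab, ADZ) ⊢ (s3, cbababab, DZ) ⊢ (s4, bababab, AAZ) ⊢ (s4, ababab, AZ) ⊢ (s3, babab, Z) ⊢ (s4, abab, AZ) ⊢ (s3, bab, Z) ⊢ (s4, ab, AZ) ⊢ (s3, b, Z) ⊢ (s0, ε, ε)
All input consumed and the stack is empty.

Accept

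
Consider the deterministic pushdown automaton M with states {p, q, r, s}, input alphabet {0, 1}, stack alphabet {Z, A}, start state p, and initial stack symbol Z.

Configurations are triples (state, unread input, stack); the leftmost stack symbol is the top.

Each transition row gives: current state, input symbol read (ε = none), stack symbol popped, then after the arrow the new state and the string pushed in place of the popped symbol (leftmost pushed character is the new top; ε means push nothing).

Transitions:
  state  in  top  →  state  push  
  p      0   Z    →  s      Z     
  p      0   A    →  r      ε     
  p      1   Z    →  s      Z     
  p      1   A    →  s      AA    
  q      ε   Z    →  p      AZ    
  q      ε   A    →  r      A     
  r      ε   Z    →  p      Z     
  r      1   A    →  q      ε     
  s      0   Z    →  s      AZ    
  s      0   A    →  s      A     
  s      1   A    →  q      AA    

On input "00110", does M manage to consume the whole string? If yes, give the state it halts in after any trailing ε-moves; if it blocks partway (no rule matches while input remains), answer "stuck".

stuck

(p, 00110, Z)
  read 0, top Z: go to s, push Z → (s, 0110, Z)
  read 0, top Z: go to s, push AZ → (s, 110, AZ)
  read 1, top A: go to q, push AA → (q, 10, AAZ)
  ε-move, top A: go to r, push A → (r, 10, AAZ)
  read 1, top A: go to q, push ε → (q, 0, AZ)
  ε-move, top A: go to r, push A → (r, 0, AZ)
No transition for (r, 0, top A); M blocks with input 0 remaining.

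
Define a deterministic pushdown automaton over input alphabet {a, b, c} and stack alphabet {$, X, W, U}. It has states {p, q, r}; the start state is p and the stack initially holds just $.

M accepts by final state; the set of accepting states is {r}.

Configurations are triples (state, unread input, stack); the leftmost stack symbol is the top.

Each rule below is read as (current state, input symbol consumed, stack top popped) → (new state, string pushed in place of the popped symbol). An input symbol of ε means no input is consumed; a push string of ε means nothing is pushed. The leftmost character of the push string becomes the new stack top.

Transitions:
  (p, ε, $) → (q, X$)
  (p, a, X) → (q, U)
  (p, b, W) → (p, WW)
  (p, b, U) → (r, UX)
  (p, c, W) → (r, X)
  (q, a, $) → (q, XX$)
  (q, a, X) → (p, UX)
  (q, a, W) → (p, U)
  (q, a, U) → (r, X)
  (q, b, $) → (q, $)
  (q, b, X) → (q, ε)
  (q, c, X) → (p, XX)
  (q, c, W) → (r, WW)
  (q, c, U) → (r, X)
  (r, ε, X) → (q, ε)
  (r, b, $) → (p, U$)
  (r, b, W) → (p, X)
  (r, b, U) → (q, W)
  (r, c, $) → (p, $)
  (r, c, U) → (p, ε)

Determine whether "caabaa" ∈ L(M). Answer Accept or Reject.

Reject

(p, caabaa, $)
  ε-move, top $: go to q, push X$ → (q, caabaa, X$)
  read c, top X: go to p, push XX → (p, aabaa, XX$)
  read a, top X: go to q, push U → (q, abaa, UX$)
  read a, top U: go to r, push X → (r, baa, XX$)
  ε-move, top X: go to q, push ε → (q, baa, X$)
  read b, top X: go to q, push ε → (q, aa, $)
  read a, top $: go to q, push XX$ → (q, a, XX$)
  read a, top X: go to p, push UX → (p, ε, UXX$)
All input consumed; state p ∉ F and no further ε-move applies.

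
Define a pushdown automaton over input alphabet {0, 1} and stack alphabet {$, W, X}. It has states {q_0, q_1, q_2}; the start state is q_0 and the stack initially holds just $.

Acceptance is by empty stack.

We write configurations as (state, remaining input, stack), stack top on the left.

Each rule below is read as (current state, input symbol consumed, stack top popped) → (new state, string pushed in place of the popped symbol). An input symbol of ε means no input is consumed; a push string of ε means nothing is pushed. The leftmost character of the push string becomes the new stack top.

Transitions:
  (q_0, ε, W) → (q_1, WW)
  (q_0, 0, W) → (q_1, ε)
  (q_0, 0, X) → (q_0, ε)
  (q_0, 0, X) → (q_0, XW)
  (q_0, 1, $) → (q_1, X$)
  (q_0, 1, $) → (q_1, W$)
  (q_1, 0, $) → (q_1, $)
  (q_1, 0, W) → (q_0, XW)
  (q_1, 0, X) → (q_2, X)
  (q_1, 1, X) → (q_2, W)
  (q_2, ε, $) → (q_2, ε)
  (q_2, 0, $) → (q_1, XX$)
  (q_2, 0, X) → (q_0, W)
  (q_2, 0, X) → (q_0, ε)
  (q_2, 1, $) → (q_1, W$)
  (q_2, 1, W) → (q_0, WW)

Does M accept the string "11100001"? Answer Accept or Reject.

Reject

No computation consumes all input and empties the stack.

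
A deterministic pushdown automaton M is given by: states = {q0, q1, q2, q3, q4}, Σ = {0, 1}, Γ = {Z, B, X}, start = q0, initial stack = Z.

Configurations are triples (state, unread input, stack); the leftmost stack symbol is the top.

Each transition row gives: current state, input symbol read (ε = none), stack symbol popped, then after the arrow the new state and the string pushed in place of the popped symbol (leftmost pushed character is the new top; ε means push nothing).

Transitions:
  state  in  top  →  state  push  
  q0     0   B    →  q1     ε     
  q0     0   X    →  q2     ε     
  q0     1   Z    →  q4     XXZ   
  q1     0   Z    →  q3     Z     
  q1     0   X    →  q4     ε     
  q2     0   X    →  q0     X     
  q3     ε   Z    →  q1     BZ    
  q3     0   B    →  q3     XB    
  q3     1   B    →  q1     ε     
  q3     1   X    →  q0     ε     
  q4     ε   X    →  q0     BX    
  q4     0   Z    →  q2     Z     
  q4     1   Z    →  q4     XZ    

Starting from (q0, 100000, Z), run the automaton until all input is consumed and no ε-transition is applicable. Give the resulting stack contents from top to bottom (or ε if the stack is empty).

Z

(q0, 100000, Z)
  read 1, top Z: go to q4, push XXZ → (q4, 00000, XXZ)
  ε-move, top X: go to q0, push BX → (q0, 00000, BXXZ)
  read 0, top B: go to q1, push ε → (q1, 0000, XXZ)
  read 0, top X: go to q4, push ε → (q4, 000, XZ)
  ε-move, top X: go to q0, push BX → (q0, 000, BXZ)
  read 0, top B: go to q1, push ε → (q1, 00, XZ)
  read 0, top X: go to q4, push ε → (q4, 0, Z)
  read 0, top Z: go to q2, push Z → (q2, ε, Z)
All input consumed in state q2 with stack Z.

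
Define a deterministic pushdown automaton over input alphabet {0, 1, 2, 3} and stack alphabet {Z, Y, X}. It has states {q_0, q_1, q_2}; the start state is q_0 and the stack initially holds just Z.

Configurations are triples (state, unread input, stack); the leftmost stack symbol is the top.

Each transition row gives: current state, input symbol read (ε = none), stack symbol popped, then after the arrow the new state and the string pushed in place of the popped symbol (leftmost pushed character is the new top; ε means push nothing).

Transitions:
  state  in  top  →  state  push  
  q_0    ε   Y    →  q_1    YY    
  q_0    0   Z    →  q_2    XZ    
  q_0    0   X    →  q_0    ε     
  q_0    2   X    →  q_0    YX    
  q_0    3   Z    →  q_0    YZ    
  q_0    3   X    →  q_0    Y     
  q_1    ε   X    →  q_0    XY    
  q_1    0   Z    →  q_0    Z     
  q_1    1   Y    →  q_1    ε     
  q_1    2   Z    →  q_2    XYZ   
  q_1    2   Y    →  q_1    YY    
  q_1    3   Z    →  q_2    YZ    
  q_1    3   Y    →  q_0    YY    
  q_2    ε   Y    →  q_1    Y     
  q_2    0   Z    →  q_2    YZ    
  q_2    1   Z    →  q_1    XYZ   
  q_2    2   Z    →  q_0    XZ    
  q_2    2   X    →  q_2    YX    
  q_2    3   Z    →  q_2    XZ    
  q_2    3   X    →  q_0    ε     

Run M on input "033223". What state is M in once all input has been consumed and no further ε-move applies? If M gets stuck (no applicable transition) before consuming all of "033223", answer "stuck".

(q_0, 033223, Z)
  read 0, top Z: go to q_2, push XZ → (q_2, 33223, XZ)
  read 3, top X: go to q_0, push ε → (q_0, 3223, Z)
  read 3, top Z: go to q_0, push YZ → (q_0, 223, YZ)
  ε-move, top Y: go to q_1, push YY → (q_1, 223, YYZ)
  read 2, top Y: go to q_1, push YY → (q_1, 23, YYYZ)
  read 2, top Y: go to q_1, push YY → (q_1, 3, YYYYZ)
  read 3, top Y: go to q_0, push YY → (q_0, ε, YYYYYZ)
  ε-move, top Y: go to q_1, push YY → (q_1, ε, YYYYYYZ)
All input consumed; M is in state q_1.

q_1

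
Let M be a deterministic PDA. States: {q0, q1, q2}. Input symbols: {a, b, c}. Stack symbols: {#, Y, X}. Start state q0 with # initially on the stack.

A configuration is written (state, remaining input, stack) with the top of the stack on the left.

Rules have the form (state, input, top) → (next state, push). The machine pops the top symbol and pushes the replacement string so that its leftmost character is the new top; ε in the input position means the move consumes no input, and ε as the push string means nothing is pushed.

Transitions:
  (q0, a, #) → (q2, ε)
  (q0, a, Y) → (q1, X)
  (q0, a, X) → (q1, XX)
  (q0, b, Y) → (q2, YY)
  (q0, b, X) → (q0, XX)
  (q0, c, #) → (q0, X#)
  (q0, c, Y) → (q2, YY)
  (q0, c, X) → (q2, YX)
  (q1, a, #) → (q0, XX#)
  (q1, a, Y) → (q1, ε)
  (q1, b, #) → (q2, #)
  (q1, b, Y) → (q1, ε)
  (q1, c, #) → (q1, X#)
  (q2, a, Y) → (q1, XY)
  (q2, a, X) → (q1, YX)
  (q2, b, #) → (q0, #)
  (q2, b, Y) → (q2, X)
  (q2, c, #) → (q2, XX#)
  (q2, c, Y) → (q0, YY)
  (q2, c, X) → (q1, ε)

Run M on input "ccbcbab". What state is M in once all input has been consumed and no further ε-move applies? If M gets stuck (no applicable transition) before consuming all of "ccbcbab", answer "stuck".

(q0, ccbcbab, #)
  read c, top #: go to q0, push X# → (q0, cbcbab, X#)
  read c, top X: go to q2, push YX → (q2, bcbab, YX#)
  read b, top Y: go to q2, push X → (q2, cbab, XX#)
  read c, top X: go to q1, push ε → (q1, bab, X#)
No transition for (q1, b, top X); M blocks with input bab remaining.

stuck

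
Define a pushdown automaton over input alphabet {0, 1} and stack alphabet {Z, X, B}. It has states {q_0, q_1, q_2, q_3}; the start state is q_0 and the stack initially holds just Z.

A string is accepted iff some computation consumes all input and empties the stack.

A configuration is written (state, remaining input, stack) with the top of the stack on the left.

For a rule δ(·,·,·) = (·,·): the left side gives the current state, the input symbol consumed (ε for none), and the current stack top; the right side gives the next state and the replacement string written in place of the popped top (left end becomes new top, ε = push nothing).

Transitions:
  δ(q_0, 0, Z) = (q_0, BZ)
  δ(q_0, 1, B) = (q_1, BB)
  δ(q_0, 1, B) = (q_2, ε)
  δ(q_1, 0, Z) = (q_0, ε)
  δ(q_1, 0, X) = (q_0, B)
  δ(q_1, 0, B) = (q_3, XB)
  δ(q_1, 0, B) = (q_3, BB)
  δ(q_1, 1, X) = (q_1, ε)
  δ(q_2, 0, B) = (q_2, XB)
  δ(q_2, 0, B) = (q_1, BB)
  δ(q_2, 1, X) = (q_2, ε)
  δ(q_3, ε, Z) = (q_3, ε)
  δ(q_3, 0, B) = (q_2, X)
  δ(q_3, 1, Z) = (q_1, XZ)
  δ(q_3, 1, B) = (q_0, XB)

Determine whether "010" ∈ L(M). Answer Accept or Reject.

Reject

No computation consumes all input and empties the stack.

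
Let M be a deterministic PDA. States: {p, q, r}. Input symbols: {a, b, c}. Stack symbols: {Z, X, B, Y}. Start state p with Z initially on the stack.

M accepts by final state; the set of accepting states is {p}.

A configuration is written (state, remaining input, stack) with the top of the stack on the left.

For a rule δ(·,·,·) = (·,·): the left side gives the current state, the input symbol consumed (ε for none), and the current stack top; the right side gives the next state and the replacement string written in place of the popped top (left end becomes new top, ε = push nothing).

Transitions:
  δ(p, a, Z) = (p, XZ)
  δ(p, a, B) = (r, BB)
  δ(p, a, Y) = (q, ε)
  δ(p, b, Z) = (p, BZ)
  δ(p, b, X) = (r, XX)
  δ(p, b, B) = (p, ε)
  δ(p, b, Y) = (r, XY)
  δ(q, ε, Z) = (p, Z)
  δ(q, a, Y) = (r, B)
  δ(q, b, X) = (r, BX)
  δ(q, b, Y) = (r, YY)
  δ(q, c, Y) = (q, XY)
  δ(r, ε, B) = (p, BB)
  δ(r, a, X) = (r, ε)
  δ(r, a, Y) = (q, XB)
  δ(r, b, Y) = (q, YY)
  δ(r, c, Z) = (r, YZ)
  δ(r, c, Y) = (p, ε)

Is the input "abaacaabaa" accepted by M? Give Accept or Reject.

Reject

(p, abaacaabaa, Z) ⊢ (p, baacaabaa, XZ) ⊢ (r, aacaabaa, XXZ) ⊢ (r, acaabaa, XZ) ⊢ (r, caabaa, Z) ⊢ (r, aabaa, YZ) ⊢ (q, abaa, XBZ)
No transition applies at (q, abaa, XBZ); input not fully consumed.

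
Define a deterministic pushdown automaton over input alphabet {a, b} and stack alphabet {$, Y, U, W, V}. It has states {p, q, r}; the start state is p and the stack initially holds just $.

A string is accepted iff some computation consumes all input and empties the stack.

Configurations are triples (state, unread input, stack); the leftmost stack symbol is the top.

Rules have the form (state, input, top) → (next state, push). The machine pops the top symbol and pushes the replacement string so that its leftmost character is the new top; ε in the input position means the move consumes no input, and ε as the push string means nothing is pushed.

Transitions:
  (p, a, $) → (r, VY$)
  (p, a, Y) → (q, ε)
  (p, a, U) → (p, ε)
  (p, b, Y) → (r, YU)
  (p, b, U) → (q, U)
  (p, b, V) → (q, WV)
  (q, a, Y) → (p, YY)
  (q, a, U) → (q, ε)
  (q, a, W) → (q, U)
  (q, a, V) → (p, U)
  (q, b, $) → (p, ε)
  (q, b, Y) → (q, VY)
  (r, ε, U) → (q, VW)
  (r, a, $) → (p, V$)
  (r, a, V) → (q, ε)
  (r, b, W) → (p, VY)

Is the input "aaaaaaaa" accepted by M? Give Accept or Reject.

(p, aaaaaaaa, $)
  read a, top $: go to r, push VY$ → (r, aaaaaaa, VY$)
  read a, top V: go to q, push ε → (q, aaaaaa, Y$)
  read a, top Y: go to p, push YY → (p, aaaaa, YY$)
  read a, top Y: go to q, push ε → (q, aaaa, Y$)
  read a, top Y: go to p, push YY → (p, aaa, YY$)
  read a, top Y: go to q, push ε → (q, aa, Y$)
  read a, top Y: go to p, push YY → (p, a, YY$)
  read a, top Y: go to q, push ε → (q, ε, Y$)
All input consumed; stack is Y$, not empty, and no further ε-move applies.

Reject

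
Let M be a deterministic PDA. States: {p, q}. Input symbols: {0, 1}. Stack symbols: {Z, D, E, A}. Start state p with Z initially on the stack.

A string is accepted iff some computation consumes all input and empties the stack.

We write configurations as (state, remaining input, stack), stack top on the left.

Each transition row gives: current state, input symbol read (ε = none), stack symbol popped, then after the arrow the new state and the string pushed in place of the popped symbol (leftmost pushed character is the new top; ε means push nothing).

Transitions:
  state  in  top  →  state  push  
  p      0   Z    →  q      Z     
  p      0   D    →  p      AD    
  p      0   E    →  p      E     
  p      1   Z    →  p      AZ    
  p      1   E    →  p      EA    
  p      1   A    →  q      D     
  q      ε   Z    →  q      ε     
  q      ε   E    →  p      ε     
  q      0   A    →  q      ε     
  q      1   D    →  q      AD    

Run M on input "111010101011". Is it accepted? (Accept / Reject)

(p, 111010101011, Z) ⊢ (p, 11010101011, AZ) ⊢ (q, 1010101011, DZ) ⊢ (q, 010101011, ADZ) ⊢ (q, 10101011, DZ) ⊢ (q, 0101011, ADZ) ⊢ (q, 101011, DZ) ⊢ (q, 01011, ADZ) ⊢ (q, 1011, DZ) ⊢ (q, 011, ADZ) ⊢ (q, 11, DZ) ⊢ (q, 1, ADZ)
No transition applies at (q, 1, ADZ); input not fully consumed.

Reject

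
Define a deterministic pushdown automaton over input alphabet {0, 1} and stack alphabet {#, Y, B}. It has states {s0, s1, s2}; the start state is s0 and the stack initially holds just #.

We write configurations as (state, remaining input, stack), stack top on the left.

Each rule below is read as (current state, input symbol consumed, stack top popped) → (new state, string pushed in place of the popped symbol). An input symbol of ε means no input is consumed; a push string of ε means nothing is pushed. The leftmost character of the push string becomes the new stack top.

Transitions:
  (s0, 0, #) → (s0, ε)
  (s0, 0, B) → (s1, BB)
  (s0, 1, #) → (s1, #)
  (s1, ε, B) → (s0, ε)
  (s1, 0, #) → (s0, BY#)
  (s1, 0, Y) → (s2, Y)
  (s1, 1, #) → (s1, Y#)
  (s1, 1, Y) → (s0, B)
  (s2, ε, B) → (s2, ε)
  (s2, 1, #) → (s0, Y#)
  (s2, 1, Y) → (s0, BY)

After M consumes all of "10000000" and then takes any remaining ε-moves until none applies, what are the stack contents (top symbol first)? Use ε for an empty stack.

(s0, 10000000, #)
  read 1, top #: go to s1, push # → (s1, 0000000, #)
  read 0, top #: go to s0, push BY# → (s0, 000000, BY#)
  read 0, top B: go to s1, push BB → (s1, 00000, BBY#)
  ε-move, top B: go to s0, push ε → (s0, 00000, BY#)
  read 0, top B: go to s1, push BB → (s1, 0000, BBY#)
  ε-move, top B: go to s0, push ε → (s0, 0000, BY#)
  read 0, top B: go to s1, push BB → (s1, 000, BBY#)
  ε-move, top B: go to s0, push ε → (s0, 000, BY#)
  read 0, top B: go to s1, push BB → (s1, 00, BBY#)
  ε-move, top B: go to s0, push ε → (s0, 00, BY#)
  read 0, top B: go to s1, push BB → (s1, 0, BBY#)
  ε-move, top B: go to s0, push ε → (s0, 0, BY#)
  read 0, top B: go to s1, push BB → (s1, ε, BBY#)
  ε-move, top B: go to s0, push ε → (s0, ε, BY#)
All input consumed in state s0 with stack BY#.

BY#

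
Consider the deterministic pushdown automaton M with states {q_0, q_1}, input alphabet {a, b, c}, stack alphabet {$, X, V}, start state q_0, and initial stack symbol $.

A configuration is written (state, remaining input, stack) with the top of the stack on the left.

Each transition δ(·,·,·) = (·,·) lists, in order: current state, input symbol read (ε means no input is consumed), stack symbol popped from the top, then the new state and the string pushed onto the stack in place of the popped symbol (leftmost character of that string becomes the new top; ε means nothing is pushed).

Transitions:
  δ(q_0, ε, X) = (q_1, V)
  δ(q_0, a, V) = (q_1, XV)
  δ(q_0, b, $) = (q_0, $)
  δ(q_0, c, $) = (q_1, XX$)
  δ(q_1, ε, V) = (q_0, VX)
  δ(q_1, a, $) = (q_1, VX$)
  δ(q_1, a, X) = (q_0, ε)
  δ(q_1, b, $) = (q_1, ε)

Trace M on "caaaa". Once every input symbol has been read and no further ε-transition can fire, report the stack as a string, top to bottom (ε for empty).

(q_0, caaaa, $) ⊢ (q_1, aaaa, XX$) ⊢ (q_0, aaa, X$) ⊢ (q_1, aaa, V$) ⊢ (q_0, aaa, VX$) ⊢ (q_1, aa, XVX$) ⊢ (q_0, a, VX$) ⊢ (q_1, ε, XVX$)
All input consumed in state q_1 with stack XVX$.

XVX$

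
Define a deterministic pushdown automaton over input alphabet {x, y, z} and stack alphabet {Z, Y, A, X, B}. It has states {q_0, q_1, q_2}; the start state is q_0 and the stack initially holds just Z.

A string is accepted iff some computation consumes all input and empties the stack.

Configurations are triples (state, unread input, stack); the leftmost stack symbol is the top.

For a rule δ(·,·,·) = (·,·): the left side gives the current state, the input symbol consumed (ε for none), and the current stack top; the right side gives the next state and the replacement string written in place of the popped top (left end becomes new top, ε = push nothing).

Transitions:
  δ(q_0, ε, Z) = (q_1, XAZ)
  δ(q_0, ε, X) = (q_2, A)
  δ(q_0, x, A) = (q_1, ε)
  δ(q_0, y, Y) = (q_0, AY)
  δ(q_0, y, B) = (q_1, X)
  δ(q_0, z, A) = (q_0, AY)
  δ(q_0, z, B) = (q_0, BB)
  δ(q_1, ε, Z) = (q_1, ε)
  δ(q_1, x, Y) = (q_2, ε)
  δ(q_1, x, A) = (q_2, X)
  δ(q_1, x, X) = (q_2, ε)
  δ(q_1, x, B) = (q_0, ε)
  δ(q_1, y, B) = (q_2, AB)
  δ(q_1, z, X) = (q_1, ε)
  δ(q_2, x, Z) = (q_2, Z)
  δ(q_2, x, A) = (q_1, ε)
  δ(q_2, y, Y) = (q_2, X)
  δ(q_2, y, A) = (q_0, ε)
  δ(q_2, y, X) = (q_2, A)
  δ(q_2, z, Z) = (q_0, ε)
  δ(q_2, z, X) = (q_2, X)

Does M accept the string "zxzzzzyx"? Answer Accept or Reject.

Accept

(q_0, zxzzzzyx, Z) ⊢ (q_1, zxzzzzyx, XAZ) ⊢ (q_1, xzzzzyx, AZ) ⊢ (q_2, zzzzyx, XZ) ⊢ (q_2, zzzyx, XZ) ⊢ (q_2, zzyx, XZ) ⊢ (q_2, zyx, XZ) ⊢ (q_2, yx, XZ) ⊢ (q_2, x, AZ) ⊢ (q_1, ε, Z) ⊢ (q_1, ε, ε)
All input consumed and the stack is empty.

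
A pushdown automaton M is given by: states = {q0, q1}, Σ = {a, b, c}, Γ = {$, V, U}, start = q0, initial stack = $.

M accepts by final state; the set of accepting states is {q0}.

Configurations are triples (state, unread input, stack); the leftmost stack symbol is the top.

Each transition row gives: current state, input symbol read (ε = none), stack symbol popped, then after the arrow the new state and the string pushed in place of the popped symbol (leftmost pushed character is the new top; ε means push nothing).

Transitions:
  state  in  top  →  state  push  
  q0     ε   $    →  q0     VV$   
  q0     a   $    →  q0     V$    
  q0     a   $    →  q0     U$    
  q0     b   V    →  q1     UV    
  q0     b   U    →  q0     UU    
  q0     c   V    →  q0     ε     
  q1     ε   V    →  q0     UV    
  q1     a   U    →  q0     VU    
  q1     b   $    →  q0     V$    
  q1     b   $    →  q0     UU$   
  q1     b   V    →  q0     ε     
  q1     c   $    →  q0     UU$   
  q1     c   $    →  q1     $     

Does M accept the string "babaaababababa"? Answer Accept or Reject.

No computation consumes all input and reaches a final state.

Reject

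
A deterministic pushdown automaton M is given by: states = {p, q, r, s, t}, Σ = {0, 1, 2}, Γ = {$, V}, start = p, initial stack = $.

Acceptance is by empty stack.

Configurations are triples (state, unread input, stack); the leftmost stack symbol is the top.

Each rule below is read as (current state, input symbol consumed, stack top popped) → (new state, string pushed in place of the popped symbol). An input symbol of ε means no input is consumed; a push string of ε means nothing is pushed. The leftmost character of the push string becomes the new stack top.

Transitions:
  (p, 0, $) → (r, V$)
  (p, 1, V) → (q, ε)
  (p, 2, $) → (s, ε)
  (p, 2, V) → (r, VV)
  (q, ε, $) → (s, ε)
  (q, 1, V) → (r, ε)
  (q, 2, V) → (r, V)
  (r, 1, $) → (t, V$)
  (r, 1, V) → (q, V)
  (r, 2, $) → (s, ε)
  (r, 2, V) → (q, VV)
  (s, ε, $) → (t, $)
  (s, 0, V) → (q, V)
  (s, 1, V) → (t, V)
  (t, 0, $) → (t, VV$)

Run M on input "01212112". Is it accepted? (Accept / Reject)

(p, 01212112, $)
  read 0, top $: go to r, push V$ → (r, 1212112, V$)
  read 1, top V: go to q, push V → (q, 212112, V$)
  read 2, top V: go to r, push V → (r, 12112, V$)
  read 1, top V: go to q, push V → (q, 2112, V$)
  read 2, top V: go to r, push V → (r, 112, V$)
  read 1, top V: go to q, push V → (q, 12, V$)
  read 1, top V: go to r, push ε → (r, 2, $)
  read 2, top $: go to s, push ε → (s, ε, ε)
All input consumed and the stack is empty.

Accept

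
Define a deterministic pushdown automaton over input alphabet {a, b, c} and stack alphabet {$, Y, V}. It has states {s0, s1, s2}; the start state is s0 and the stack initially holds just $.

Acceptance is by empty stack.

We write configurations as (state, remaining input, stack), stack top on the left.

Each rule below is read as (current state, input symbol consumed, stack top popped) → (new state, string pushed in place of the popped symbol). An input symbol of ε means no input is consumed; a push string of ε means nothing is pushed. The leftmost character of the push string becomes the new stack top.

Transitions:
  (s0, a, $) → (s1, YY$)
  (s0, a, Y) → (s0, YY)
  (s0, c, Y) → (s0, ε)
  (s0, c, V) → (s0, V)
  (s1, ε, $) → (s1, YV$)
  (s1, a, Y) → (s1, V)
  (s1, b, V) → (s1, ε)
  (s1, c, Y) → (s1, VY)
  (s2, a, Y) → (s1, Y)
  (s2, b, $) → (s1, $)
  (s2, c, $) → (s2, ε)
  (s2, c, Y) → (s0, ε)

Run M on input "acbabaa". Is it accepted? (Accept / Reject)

(s0, acbabaa, $)
  read a, top $: go to s1, push YY$ → (s1, cbabaa, YY$)
  read c, top Y: go to s1, push VY → (s1, babaa, VYY$)
  read b, top V: go to s1, push ε → (s1, abaa, YY$)
  read a, top Y: go to s1, push V → (s1, baa, VY$)
  read b, top V: go to s1, push ε → (s1, aa, Y$)
  read a, top Y: go to s1, push V → (s1, a, V$)
No transition applies at (s1, a, V$); input not fully consumed.

Reject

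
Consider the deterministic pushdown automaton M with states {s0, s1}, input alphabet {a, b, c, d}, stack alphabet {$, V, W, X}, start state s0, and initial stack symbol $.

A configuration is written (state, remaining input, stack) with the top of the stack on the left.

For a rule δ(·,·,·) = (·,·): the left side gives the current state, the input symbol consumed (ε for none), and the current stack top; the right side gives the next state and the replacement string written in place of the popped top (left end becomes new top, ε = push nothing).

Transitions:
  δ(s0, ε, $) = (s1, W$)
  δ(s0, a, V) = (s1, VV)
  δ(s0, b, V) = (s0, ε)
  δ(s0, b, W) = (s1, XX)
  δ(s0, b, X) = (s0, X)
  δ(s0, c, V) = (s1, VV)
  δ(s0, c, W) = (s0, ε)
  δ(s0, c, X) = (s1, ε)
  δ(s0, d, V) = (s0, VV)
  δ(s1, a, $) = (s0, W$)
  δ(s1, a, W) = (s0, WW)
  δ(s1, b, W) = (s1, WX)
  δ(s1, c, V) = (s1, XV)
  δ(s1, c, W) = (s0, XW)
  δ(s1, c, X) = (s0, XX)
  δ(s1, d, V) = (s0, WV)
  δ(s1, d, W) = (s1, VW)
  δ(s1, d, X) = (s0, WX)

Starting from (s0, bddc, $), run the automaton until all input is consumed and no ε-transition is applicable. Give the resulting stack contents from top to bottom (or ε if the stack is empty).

(s0, bddc, $)
  ε-move, top $: go to s1, push W$ → (s1, bddc, W$)
  read b, top W: go to s1, push WX → (s1, ddc, WX$)
  read d, top W: go to s1, push VW → (s1, dc, VWX$)
  read d, top V: go to s0, push WV → (s0, c, WVWX$)
  read c, top W: go to s0, push ε → (s0, ε, VWX$)
All input consumed in state s0 with stack VWX$.

VWX$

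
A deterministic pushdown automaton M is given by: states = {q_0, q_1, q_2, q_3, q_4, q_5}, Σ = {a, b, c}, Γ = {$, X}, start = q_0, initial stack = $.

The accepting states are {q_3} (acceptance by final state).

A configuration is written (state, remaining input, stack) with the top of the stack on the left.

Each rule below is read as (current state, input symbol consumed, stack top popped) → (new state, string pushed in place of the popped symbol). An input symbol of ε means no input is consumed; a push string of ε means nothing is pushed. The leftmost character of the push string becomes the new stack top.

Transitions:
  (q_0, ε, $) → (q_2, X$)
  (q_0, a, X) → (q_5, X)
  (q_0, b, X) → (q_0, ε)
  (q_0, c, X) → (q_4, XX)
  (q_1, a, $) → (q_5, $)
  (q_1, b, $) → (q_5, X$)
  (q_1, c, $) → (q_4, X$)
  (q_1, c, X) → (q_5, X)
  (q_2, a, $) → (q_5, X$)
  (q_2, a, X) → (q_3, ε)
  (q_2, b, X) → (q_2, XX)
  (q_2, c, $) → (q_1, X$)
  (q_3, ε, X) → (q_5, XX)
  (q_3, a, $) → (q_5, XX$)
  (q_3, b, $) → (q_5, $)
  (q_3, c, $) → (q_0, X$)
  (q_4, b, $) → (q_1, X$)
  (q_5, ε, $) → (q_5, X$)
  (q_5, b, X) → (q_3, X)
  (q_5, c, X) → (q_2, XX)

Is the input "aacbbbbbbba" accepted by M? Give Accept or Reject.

(q_0, aacbbbbbbba, $) ⊢ (q_2, aacbbbbbbba, X$) ⊢ (q_3, acbbbbbbba, $) ⊢ (q_5, cbbbbbbba, XX$) ⊢ (q_2, bbbbbbba, XXX$) ⊢ (q_2, bbbbbba, XXXX$) ⊢ (q_2, bbbbba, XXXXX$) ⊢ (q_2, bbbba, XXXXXX$) ⊢ (q_2, bbba, XXXXXXX$) ⊢ (q_2, bba, XXXXXXXX$) ⊢ (q_2, ba, XXXXXXXXX$) ⊢ (q_2, a, XXXXXXXXXX$) ⊢ (q_3, ε, XXXXXXXXX$)
All input consumed; state q_3 ∈ F.

Accept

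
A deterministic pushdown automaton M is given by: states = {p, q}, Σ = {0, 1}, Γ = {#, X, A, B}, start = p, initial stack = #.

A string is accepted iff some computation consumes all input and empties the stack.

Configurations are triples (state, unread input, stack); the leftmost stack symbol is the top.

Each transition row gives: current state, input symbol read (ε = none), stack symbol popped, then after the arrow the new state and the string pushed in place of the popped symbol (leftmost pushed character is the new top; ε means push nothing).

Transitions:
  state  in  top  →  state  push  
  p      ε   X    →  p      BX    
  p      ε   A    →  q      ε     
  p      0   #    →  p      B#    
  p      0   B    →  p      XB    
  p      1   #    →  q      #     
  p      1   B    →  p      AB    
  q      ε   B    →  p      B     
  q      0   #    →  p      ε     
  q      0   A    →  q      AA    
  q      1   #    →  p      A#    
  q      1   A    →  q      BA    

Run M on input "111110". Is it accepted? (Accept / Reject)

(p, 111110, #) ⊢ (q, 11110, #) ⊢ (p, 1110, A#) ⊢ (q, 1110, #) ⊢ (p, 110, A#) ⊢ (q, 110, #) ⊢ (p, 10, A#) ⊢ (q, 10, #) ⊢ (p, 0, A#) ⊢ (q, 0, #) ⊢ (p, ε, ε)
All input consumed and the stack is empty.

Accept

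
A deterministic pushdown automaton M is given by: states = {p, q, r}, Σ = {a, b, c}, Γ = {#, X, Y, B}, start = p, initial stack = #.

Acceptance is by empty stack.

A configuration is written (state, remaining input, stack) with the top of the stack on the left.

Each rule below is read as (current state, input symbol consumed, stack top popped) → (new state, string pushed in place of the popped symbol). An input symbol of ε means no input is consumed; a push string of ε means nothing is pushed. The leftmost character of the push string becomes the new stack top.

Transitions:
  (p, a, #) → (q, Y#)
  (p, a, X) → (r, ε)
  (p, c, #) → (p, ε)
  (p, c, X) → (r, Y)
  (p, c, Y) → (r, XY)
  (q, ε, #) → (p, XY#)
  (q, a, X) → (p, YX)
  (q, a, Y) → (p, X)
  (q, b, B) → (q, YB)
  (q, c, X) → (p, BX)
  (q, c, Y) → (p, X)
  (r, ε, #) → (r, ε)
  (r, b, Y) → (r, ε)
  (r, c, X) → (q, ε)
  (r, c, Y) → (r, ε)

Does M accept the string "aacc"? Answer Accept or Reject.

Accept

(p, aacc, #)
  read a, top #: go to q, push Y# → (q, acc, Y#)
  read a, top Y: go to p, push X → (p, cc, X#)
  read c, top X: go to r, push Y → (r, c, Y#)
  read c, top Y: go to r, push ε → (r, ε, #)
  ε-move, top #: go to r, push ε → (r, ε, ε)
All input consumed and the stack is empty.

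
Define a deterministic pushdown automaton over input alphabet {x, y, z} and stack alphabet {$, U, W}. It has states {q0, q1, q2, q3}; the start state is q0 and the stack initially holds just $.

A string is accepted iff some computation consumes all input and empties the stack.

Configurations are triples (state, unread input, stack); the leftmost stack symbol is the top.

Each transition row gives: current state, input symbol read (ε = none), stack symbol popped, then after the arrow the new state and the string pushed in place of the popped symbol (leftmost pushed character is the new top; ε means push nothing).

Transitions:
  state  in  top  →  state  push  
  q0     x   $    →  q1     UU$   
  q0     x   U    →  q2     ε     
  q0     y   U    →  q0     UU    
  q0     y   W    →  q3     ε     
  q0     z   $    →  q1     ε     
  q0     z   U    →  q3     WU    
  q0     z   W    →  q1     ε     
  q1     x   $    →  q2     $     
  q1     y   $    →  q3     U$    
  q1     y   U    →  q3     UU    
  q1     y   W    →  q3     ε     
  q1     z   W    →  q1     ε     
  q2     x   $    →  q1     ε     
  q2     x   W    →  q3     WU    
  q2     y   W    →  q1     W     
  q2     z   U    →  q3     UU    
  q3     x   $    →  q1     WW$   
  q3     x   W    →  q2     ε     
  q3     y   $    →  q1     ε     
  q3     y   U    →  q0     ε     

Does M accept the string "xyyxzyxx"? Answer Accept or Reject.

(q0, xyyxzyxx, $)
  read x, top $: go to q1, push UU$ → (q1, yyxzyxx, UU$)
  read y, top U: go to q3, push UU → (q3, yxzyxx, UUU$)
  read y, top U: go to q0, push ε → (q0, xzyxx, UU$)
  read x, top U: go to q2, push ε → (q2, zyxx, U$)
  read z, top U: go to q3, push UU → (q3, yxx, UU$)
  read y, top U: go to q0, push ε → (q0, xx, U$)
  read x, top U: go to q2, push ε → (q2, x, $)
  read x, top $: go to q1, push ε → (q1, ε, ε)
All input consumed and the stack is empty.

Accept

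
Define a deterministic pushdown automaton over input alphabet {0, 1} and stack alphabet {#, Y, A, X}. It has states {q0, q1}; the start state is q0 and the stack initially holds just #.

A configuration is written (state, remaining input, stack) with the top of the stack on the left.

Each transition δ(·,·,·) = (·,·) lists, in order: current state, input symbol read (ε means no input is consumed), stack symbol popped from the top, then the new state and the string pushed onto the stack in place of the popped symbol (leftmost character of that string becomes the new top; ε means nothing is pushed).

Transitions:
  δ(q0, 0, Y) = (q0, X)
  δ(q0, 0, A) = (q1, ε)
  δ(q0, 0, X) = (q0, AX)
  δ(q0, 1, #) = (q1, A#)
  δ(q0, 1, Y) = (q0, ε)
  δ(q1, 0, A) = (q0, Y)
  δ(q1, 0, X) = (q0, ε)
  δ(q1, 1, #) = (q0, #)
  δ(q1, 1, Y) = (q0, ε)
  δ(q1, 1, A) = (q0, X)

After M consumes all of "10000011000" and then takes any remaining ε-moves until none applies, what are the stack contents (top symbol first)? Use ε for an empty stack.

#

(q0, 10000011000, #)
  read 1, top #: go to q1, push A# → (q1, 0000011000, A#)
  read 0, top A: go to q0, push Y → (q0, 000011000, Y#)
  read 0, top Y: go to q0, push X → (q0, 00011000, X#)
  read 0, top X: go to q0, push AX → (q0, 0011000, AX#)
  read 0, top A: go to q1, push ε → (q1, 011000, X#)
  read 0, top X: go to q0, push ε → (q0, 11000, #)
  read 1, top #: go to q1, push A# → (q1, 1000, A#)
  read 1, top A: go to q0, push X → (q0, 000, X#)
  read 0, top X: go to q0, push AX → (q0, 00, AX#)
  read 0, top A: go to q1, push ε → (q1, 0, X#)
  read 0, top X: go to q0, push ε → (q0, ε, #)
All input consumed in state q0 with stack #.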